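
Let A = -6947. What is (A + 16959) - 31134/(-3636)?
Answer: 6072461/606 ≈ 10021.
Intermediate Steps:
(A + 16959) - 31134/(-3636) = (-6947 + 16959) - 31134/(-3636) = 10012 - 31134*(-1/3636) = 10012 + 5189/606 = 6072461/606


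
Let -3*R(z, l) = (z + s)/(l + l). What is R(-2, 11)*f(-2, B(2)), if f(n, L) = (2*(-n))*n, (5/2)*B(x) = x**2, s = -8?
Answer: -40/33 ≈ -1.2121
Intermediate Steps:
R(z, l) = -(-8 + z)/(6*l) (R(z, l) = -(z - 8)/(3*(l + l)) = -(-8 + z)/(3*(2*l)) = -(-8 + z)*1/(2*l)/3 = -(-8 + z)/(6*l))
B(x) = 2*x**2/5
f(n, L) = -2*n**2 (f(n, L) = (-2*n)*n = -2*n**2)
R(-2, 11)*f(-2, B(2)) = ((1/6)*(8 - 1*(-2))/11)*(-2*(-2)**2) = ((1/6)*(1/11)*(8 + 2))*(-2*4) = ((1/6)*(1/11)*10)*(-8) = (5/33)*(-8) = -40/33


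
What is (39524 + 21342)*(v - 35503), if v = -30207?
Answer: -3999504860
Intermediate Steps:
(39524 + 21342)*(v - 35503) = (39524 + 21342)*(-30207 - 35503) = 60866*(-65710) = -3999504860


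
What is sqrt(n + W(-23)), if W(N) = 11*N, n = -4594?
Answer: I*sqrt(4847) ≈ 69.62*I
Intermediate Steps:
sqrt(n + W(-23)) = sqrt(-4594 + 11*(-23)) = sqrt(-4594 - 253) = sqrt(-4847) = I*sqrt(4847)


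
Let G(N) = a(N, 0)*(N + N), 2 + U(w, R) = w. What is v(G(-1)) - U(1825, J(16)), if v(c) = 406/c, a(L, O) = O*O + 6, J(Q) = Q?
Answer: -11141/6 ≈ -1856.8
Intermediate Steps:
U(w, R) = -2 + w
a(L, O) = 6 + O² (a(L, O) = O² + 6 = 6 + O²)
G(N) = 12*N (G(N) = (6 + 0²)*(N + N) = (6 + 0)*(2*N) = 6*(2*N) = 12*N)
v(G(-1)) - U(1825, J(16)) = 406/((12*(-1))) - (-2 + 1825) = 406/(-12) - 1*1823 = 406*(-1/12) - 1823 = -203/6 - 1823 = -11141/6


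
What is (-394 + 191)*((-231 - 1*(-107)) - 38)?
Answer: 32886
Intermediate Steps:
(-394 + 191)*((-231 - 1*(-107)) - 38) = -203*((-231 + 107) - 38) = -203*(-124 - 38) = -203*(-162) = 32886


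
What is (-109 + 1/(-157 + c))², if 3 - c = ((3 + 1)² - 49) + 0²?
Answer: 173976100/14641 ≈ 11883.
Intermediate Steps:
c = 36 (c = 3 - (((3 + 1)² - 49) + 0²) = 3 - ((4² - 49) + 0) = 3 - ((16 - 49) + 0) = 3 - (-33 + 0) = 3 - 1*(-33) = 3 + 33 = 36)
(-109 + 1/(-157 + c))² = (-109 + 1/(-157 + 36))² = (-109 + 1/(-121))² = (-109 - 1/121)² = (-13190/121)² = 173976100/14641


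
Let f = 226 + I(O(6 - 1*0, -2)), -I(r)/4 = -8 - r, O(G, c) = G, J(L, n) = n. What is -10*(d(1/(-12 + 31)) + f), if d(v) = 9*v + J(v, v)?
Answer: -53680/19 ≈ -2825.3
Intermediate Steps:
d(v) = 10*v (d(v) = 9*v + v = 10*v)
I(r) = 32 + 4*r (I(r) = -4*(-8 - r) = 32 + 4*r)
f = 282 (f = 226 + (32 + 4*(6 - 1*0)) = 226 + (32 + 4*(6 + 0)) = 226 + (32 + 4*6) = 226 + (32 + 24) = 226 + 56 = 282)
-10*(d(1/(-12 + 31)) + f) = -10*(10/(-12 + 31) + 282) = -10*(10/19 + 282) = -10*5368/19 = -53680/19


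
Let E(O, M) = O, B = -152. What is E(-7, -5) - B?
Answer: 145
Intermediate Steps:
E(-7, -5) - B = -7 - 1*(-152) = -7 + 152 = 145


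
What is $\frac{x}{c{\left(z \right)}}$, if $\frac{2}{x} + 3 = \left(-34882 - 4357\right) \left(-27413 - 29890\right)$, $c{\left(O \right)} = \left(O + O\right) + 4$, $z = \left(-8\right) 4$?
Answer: $- \frac{1}{67455372420} \approx -1.4825 \cdot 10^{-11}$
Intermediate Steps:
$z = -32$
$c{\left(O \right)} = 4 + 2 O$ ($c{\left(O \right)} = 2 O + 4 = 4 + 2 O$)
$x = \frac{1}{1124256207}$ ($x = \frac{2}{-3 + \left(-34882 - 4357\right) \left(-27413 - 29890\right)} = \frac{2}{-3 - -2248512417} = \frac{2}{-3 + 2248512417} = \frac{2}{2248512414} = 2 \cdot \frac{1}{2248512414} = \frac{1}{1124256207} \approx 8.8948 \cdot 10^{-10}$)
$\frac{x}{c{\left(z \right)}} = \frac{1}{1124256207 \left(4 + 2 \left(-32\right)\right)} = \frac{1}{1124256207 \left(4 - 64\right)} = \frac{1}{1124256207 \left(-60\right)} = \frac{1}{1124256207} \left(- \frac{1}{60}\right) = - \frac{1}{67455372420}$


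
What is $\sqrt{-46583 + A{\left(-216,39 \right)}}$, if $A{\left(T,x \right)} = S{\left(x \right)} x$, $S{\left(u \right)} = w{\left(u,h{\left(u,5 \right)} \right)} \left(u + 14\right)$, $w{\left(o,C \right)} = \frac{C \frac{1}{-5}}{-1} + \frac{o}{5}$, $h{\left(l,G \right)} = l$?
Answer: $\frac{i \sqrt{358445}}{5} \approx 119.74 i$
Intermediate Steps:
$w{\left(o,C \right)} = \frac{C}{5} + \frac{o}{5}$ ($w{\left(o,C \right)} = C \left(- \frac{1}{5}\right) \left(-1\right) + o \frac{1}{5} = - \frac{C}{5} \left(-1\right) + \frac{o}{5} = \frac{C}{5} + \frac{o}{5}$)
$S{\left(u \right)} = \frac{2 u \left(14 + u\right)}{5}$ ($S{\left(u \right)} = \left(\frac{u}{5} + \frac{u}{5}\right) \left(u + 14\right) = \frac{2 u}{5} \left(14 + u\right) = \frac{2 u \left(14 + u\right)}{5}$)
$A{\left(T,x \right)} = \frac{2 x^{2} \left(14 + x\right)}{5}$ ($A{\left(T,x \right)} = \frac{2 x \left(14 + x\right)}{5} x = \frac{2 x^{2} \left(14 + x\right)}{5}$)
$\sqrt{-46583 + A{\left(-216,39 \right)}} = \sqrt{-46583 + \frac{2 \cdot 39^{2} \left(14 + 39\right)}{5}} = \sqrt{-46583 + \frac{2}{5} \cdot 1521 \cdot 53} = \sqrt{-46583 + \frac{161226}{5}} = \sqrt{- \frac{71689}{5}} = \frac{i \sqrt{358445}}{5}$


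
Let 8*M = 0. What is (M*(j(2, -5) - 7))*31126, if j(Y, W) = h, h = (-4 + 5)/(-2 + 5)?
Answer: 0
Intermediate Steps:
M = 0 (M = (1/8)*0 = 0)
h = 1/3 ≈ 0.33333
j(Y, W) = 1/3
(M*(j(2, -5) - 7))*31126 = (0*(1/3 - 7))*31126 = (0*(-20/3))*31126 = 0*31126 = 0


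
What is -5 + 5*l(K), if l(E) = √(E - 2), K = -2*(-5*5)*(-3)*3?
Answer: -5 + 10*I*√113 ≈ -5.0 + 106.3*I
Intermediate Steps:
K = -450 (K = -(-50)*(-3)*3 = -2*75*3 = -150*3 = -450)
l(E) = √(-2 + E)
-5 + 5*l(K) = -5 + 5*√(-2 - 450) = -5 + 5*√(-452) = -5 + 5*(2*I*√113) = -5 + 10*I*√113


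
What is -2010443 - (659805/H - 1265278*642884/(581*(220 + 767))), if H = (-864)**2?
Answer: -574609002617699/970693632 ≈ -5.9196e+5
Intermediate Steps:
H = 746496
-2010443 - (659805/H - 1265278*642884/(581*(220 + 767))) = -2010443 - (659805/746496 - 1265278*642884/(581*(220 + 767))) = -2010443 - (659805*(1/746496) - 1265278/((581*987)*(1/642884))) = -2010443 - (219935/248832 - 1265278/(573447*(1/642884))) = -2010443 - (219935/248832 - 1265278/573447/642884) = -2010443 - (219935/248832 - 1265278*642884/573447) = -2010443 - (219935/248832 - 16600550648/11703) = -2010443 - 1*(-1376915214981277/970693632) = -2010443 + 1376915214981277/970693632 = -574609002617699/970693632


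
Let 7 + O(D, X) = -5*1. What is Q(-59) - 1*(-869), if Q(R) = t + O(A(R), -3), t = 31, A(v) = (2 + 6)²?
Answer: 888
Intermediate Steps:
A(v) = 64 (A(v) = 8² = 64)
O(D, X) = -12 (O(D, X) = -7 - 5*1 = -7 - 5 = -12)
Q(R) = 19 (Q(R) = 31 - 12 = 19)
Q(-59) - 1*(-869) = 19 - 1*(-869) = 19 + 869 = 888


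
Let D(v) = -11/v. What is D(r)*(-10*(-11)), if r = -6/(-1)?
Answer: -605/3 ≈ -201.67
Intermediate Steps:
r = 6 (r = -6*(-1) = 6)
D(r)*(-10*(-11)) = (-11/6)*(-10*(-11)) = -11*⅙*110 = -11/6*110 = -605/3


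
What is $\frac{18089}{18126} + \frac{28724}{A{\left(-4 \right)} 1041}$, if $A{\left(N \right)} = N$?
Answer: $- \frac{37110719}{6289722} \approx -5.9002$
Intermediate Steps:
$\frac{18089}{18126} + \frac{28724}{A{\left(-4 \right)} 1041} = \frac{18089}{18126} + \frac{28724}{\left(-4\right) 1041} = 18089 \cdot \frac{1}{18126} + \frac{28724}{-4164} = \frac{18089}{18126} + 28724 \left(- \frac{1}{4164}\right) = \frac{18089}{18126} - \frac{7181}{1041} = - \frac{37110719}{6289722}$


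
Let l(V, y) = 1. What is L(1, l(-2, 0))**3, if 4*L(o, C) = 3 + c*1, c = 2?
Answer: 125/64 ≈ 1.9531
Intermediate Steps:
L(o, C) = 5/4 (L(o, C) = (3 + 2*1)/4 = (3 + 2)/4 = (1/4)*5 = 5/4)
L(1, l(-2, 0))**3 = (5/4)**3 = 125/64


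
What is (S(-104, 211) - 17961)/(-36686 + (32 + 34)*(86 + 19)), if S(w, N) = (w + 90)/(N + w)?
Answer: 1921841/3183892 ≈ 0.60361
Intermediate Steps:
S(w, N) = (90 + w)/(N + w)
(S(-104, 211) - 17961)/(-36686 + (32 + 34)*(86 + 19)) = ((90 - 104)/(211 - 104) - 17961)/(-36686 + (32 + 34)*(86 + 19)) = (-14/107 - 17961)/(-36686 + 66*105) = ((1/107)*(-14) - 17961)/(-36686 + 6930) = (-14/107 - 17961)/(-29756) = -1921841/107*(-1/29756) = 1921841/3183892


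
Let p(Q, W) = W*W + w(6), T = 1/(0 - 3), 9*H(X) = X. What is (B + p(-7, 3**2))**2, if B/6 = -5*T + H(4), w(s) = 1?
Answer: 80656/9 ≈ 8961.8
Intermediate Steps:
H(X) = X/9
T = -1/3 (T = 1/(-3) = -1/3 ≈ -0.33333)
p(Q, W) = 1 + W**2 (p(Q, W) = W*W + 1 = W**2 + 1 = 1 + W**2)
B = 38/3 (B = 6*(-5*(-1/3) + (1/9)*4) = 6*(5/3 + 4/9) = 6*(19/9) = 38/3 ≈ 12.667)
(B + p(-7, 3**2))**2 = (38/3 + (1 + (3**2)**2))**2 = (38/3 + (1 + 9**2))**2 = (38/3 + (1 + 81))**2 = (38/3 + 82)**2 = (284/3)**2 = 80656/9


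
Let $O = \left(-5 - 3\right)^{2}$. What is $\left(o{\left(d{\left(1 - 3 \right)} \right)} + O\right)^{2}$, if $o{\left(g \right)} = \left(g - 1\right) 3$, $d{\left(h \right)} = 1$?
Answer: $4096$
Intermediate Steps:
$o{\left(g \right)} = -3 + 3 g$ ($o{\left(g \right)} = \left(-1 + g\right) 3 = -3 + 3 g$)
$O = 64$ ($O = \left(-8\right)^{2} = 64$)
$\left(o{\left(d{\left(1 - 3 \right)} \right)} + O\right)^{2} = \left(\left(-3 + 3 \cdot 1\right) + 64\right)^{2} = \left(\left(-3 + 3\right) + 64\right)^{2} = \left(0 + 64\right)^{2} = 64^{2} = 4096$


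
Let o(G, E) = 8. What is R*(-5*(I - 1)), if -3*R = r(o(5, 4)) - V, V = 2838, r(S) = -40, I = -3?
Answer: 57560/3 ≈ 19187.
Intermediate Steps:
R = 2878/3 (R = -(-40 - 1*2838)/3 = -(-40 - 2838)/3 = -⅓*(-2878) = 2878/3 ≈ 959.33)
R*(-5*(I - 1)) = 2878*(-5*(-3 - 1))/3 = 2878*(-5*(-4))/3 = (2878/3)*20 = 57560/3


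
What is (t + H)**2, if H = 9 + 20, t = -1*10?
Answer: 361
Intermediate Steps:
t = -10
H = 29
(t + H)**2 = (-10 + 29)**2 = 19**2 = 361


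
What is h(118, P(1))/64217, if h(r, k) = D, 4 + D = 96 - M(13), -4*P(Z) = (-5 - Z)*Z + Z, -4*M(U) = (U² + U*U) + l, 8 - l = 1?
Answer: 713/256868 ≈ 0.0027757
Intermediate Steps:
l = 7 (l = 8 - 1*1 = 8 - 1 = 7)
M(U) = -7/4 - U²/2 (M(U) = -((U² + U*U) + 7)/4 = -((U² + U²) + 7)/4 = -(2*U² + 7)/4 = -(7 + 2*U²)/4 = -7/4 - U²/2)
P(Z) = -Z/4 - Z*(-5 - Z)/4 (P(Z) = -((-5 - Z)*Z + Z)/4 = -(Z*(-5 - Z) + Z)/4 = -(Z + Z*(-5 - Z))/4 = -Z/4 - Z*(-5 - Z)/4)
D = 713/4 (D = -4 + (96 - (-7/4 - ½*13²)) = -4 + (96 - (-7/4 - ½*169)) = -4 + (96 - (-7/4 - 169/2)) = -4 + (96 - 1*(-345/4)) = -4 + (96 + 345/4) = -4 + 729/4 = 713/4 ≈ 178.25)
h(r, k) = 713/4
h(118, P(1))/64217 = (713/4)/64217 = (713/4)*(1/64217) = 713/256868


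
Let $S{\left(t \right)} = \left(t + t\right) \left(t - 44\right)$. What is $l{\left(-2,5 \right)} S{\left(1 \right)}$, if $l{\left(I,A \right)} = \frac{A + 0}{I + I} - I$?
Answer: $- \frac{129}{2} \approx -64.5$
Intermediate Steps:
$S{\left(t \right)} = 2 t \left(-44 + t\right)$
$l{\left(I,A \right)} = - I + \frac{A}{2 I}$ ($l{\left(I,A \right)} = \frac{A}{2 I} - I = - I + \frac{A}{2 I}$)
$l{\left(-2,5 \right)} S{\left(1 \right)} = \left(\left(-1\right) \left(-2\right) + \frac{1}{2} \cdot 5 \frac{1}{-2}\right) 2 \cdot 1 \left(-44 + 1\right) = \left(2 + \frac{1}{2} \cdot 5 \left(- \frac{1}{2}\right)\right) 2 \cdot 1 \left(-43\right) = \left(2 - \frac{5}{4}\right) \left(-86\right) = \frac{3}{4} \left(-86\right) = - \frac{129}{2}$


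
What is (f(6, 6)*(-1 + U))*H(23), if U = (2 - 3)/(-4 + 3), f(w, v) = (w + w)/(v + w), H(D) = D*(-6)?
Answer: 0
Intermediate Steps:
H(D) = -6*D
f(w, v) = 2*w/(v + w) (f(w, v) = (2*w)/(v + w) = 2*w/(v + w))
U = 1 (U = -1/(-1) = -1*(-1) = 1)
(f(6, 6)*(-1 + U))*H(23) = ((2*6/(6 + 6))*(-1 + 1))*(-6*23) = ((2*6/12)*0)*(-138) = ((2*6*(1/12))*0)*(-138) = (1*0)*(-138) = 0*(-138) = 0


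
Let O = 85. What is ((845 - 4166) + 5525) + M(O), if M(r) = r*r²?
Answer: 616329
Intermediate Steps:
M(r) = r³
((845 - 4166) + 5525) + M(O) = ((845 - 4166) + 5525) + 85³ = (-3321 + 5525) + 614125 = 2204 + 614125 = 616329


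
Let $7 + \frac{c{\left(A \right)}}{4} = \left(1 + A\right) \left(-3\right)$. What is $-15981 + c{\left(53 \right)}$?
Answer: $-16657$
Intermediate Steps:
$c{\left(A \right)} = -40 - 12 A$ ($c{\left(A \right)} = -28 + 4 \left(1 + A\right) \left(-3\right) = -28 + 4 \left(-3 - 3 A\right) = -28 - \left(12 + 12 A\right) = -40 - 12 A$)
$-15981 + c{\left(53 \right)} = -15981 - 676 = -16657$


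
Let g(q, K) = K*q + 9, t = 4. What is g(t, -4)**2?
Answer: 49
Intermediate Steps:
g(q, K) = 9 + K*q
g(t, -4)**2 = (9 - 4*4)**2 = (9 - 16)**2 = (-7)**2 = 49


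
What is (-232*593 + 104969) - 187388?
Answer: -219995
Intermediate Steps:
(-232*593 + 104969) - 187388 = (-1*137576 + 104969) - 187388 = (-137576 + 104969) - 187388 = -32607 - 187388 = -219995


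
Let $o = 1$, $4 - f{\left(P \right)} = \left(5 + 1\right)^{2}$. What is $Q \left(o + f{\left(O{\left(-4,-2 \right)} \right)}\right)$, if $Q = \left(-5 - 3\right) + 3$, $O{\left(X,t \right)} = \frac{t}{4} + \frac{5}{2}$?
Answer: $155$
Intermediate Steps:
$O{\left(X,t \right)} = \frac{5}{2} + \frac{t}{4}$ ($O{\left(X,t \right)} = t \frac{1}{4} + 5 \cdot \frac{1}{2} = \frac{t}{4} + \frac{5}{2} = \frac{5}{2} + \frac{t}{4}$)
$f{\left(P \right)} = -32$ ($f{\left(P \right)} = 4 - \left(5 + 1\right)^{2} = 4 - 6^{2} = 4 - 36 = -32$)
$Q = -5$ ($Q = -8 + 3 = -5$)
$Q \left(o + f{\left(O{\left(-4,-2 \right)} \right)}\right) = - 5 \left(1 - 32\right) = \left(-5\right) \left(-31\right) = 155$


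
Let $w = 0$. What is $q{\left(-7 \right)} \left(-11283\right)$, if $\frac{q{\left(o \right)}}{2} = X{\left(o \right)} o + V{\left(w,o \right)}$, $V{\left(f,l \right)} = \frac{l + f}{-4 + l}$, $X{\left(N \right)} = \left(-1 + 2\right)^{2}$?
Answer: $\frac{1579620}{11} \approx 1.436 \cdot 10^{5}$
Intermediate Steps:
$X{\left(N \right)} = 1$ ($X{\left(N \right)} = 1^{2} = 1$)
$V{\left(f,l \right)} = \frac{f + l}{-4 + l}$
$q{\left(o \right)} = 2 o + \frac{2 o}{-4 + o}$ ($q{\left(o \right)} = 2 \left(1 o + \frac{0 + o}{-4 + o}\right) = 2 \left(o + \frac{o}{-4 + o}\right) = 2 o + \frac{2 o}{-4 + o}$)
$q{\left(-7 \right)} \left(-11283\right) = 2 \left(-7\right) \frac{1}{-4 - 7} \left(-3 - 7\right) \left(-11283\right) = 2 \left(-7\right) \frac{1}{-11} \left(-10\right) \left(-11283\right) = 2 \left(-7\right) \left(- \frac{1}{11}\right) \left(-10\right) \left(-11283\right) = \left(- \frac{140}{11}\right) \left(-11283\right) = \frac{1579620}{11}$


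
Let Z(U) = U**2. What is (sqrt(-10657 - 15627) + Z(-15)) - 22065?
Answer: -21840 + 2*I*sqrt(6571) ≈ -21840.0 + 162.12*I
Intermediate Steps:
(sqrt(-10657 - 15627) + Z(-15)) - 22065 = (sqrt(-10657 - 15627) + (-15)**2) - 22065 = (sqrt(-26284) + 225) - 22065 = (2*I*sqrt(6571) + 225) - 22065 = (225 + 2*I*sqrt(6571)) - 22065 = -21840 + 2*I*sqrt(6571)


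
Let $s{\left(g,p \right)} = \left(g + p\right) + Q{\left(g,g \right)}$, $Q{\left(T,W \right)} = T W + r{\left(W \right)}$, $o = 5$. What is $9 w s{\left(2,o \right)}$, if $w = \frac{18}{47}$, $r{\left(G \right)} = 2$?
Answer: $\frac{2106}{47} \approx 44.809$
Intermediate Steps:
$Q{\left(T,W \right)} = 2 + T W$ ($Q{\left(T,W \right)} = T W + 2 = 2 + T W$)
$s{\left(g,p \right)} = 2 + g + p + g^{2}$ ($s{\left(g,p \right)} = \left(g + p\right) + \left(2 + g g\right) = \left(g + p\right) + \left(2 + g^{2}\right) = 2 + g + p + g^{2}$)
$w = \frac{18}{47}$ ($w = 18 \cdot \frac{1}{47} = \frac{18}{47} \approx 0.38298$)
$9 w s{\left(2,o \right)} = 9 \cdot \frac{18}{47} \left(2 + 2 + 5 + 2^{2}\right) = \frac{162 \left(2 + 2 + 5 + 4\right)}{47} = \frac{162}{47} \cdot 13 = \frac{2106}{47}$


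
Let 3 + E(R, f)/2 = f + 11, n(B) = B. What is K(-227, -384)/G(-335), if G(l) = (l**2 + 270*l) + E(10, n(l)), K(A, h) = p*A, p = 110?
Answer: -24970/21121 ≈ -1.1822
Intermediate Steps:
E(R, f) = 16 + 2*f (E(R, f) = -6 + 2*(f + 11) = -6 + 2*(11 + f) = -6 + (22 + 2*f) = 16 + 2*f)
K(A, h) = 110*A
G(l) = 16 + l**2 + 272*l (G(l) = (l**2 + 270*l) + (16 + 2*l) = 16 + l**2 + 272*l)
K(-227, -384)/G(-335) = (110*(-227))/(16 + (-335)**2 + 272*(-335)) = -24970/(16 + 112225 - 91120) = -24970/21121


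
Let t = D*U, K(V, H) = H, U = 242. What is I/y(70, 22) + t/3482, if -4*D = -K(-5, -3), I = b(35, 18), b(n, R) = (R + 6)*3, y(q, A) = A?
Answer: 246711/76604 ≈ 3.2206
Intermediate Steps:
b(n, R) = 18 + 3*R (b(n, R) = (6 + R)*3 = 18 + 3*R)
I = 72 (I = 18 + 3*18 = 18 + 54 = 72)
D = -3/4 (D = -(-1)*(-3)/4 = -1/4*3 = -3/4 ≈ -0.75000)
t = -363/2 (t = -3/4*242 = -363/2 ≈ -181.50)
I/y(70, 22) + t/3482 = 72/22 - 363/2/3482 = 72*(1/22) - 363/2*1/3482 = 36/11 - 363/6964 = 246711/76604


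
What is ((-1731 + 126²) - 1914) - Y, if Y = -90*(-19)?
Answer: 10521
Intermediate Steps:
Y = 1710
((-1731 + 126²) - 1914) - Y = ((-1731 + 126²) - 1914) - 1*1710 = ((-1731 + 15876) - 1914) - 1710 = (14145 - 1914) - 1710 = 12231 - 1710 = 10521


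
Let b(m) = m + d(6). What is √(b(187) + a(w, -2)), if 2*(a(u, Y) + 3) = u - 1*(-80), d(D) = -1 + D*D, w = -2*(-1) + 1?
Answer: √1042/2 ≈ 16.140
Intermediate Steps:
w = 3 (w = 2 + 1 = 3)
d(D) = -1 + D²
b(m) = 35 + m (b(m) = m + (-1 + 6²) = m + (-1 + 36) = m + 35 = 35 + m)
a(u, Y) = 37 + u/2 (a(u, Y) = -3 + (u - 1*(-80))/2 = -3 + (u + 80)/2 = -3 + (80 + u)/2 = -3 + (40 + u/2) = 37 + u/2)
√(b(187) + a(w, -2)) = √((35 + 187) + (37 + (½)*3)) = √(222 + (37 + 3/2)) = √(222 + 77/2) = √(521/2) = √1042/2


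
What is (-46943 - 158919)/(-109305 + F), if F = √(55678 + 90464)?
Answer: 2500193990/1327492987 + 205862*√16238/3982478961 ≈ 1.8900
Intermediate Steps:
F = 3*√16238 (F = √146142 = 3*√16238 ≈ 382.29)
(-46943 - 158919)/(-109305 + F) = (-46943 - 158919)/(-109305 + 3*√16238) = -205862/(-109305 + 3*√16238)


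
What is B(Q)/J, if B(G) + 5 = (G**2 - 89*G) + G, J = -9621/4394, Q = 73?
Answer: 4833400/9621 ≈ 502.38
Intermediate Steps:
J = -9621/4394 (J = -9621*1/4394 = -9621/4394 ≈ -2.1896)
B(G) = -5 + G**2 - 88*G (B(G) = -5 + ((G**2 - 89*G) + G) = -5 + (G**2 - 88*G) = -5 + G**2 - 88*G)
B(Q)/J = (-5 + 73**2 - 88*73)/(-9621/4394) = (-5 + 5329 - 6424)*(-4394/9621) = -1100*(-4394/9621) = 4833400/9621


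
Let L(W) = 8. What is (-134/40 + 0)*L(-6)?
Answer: -134/5 ≈ -26.800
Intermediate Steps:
(-134/40 + 0)*L(-6) = (-134/40 + 0)*8 = (-134*1/40 + 0)*8 = (-67/20 + 0)*8 = -67/20*8 = -134/5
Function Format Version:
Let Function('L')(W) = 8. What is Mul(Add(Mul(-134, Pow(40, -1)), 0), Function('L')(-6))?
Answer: Rational(-134, 5) ≈ -26.800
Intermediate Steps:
Mul(Add(Mul(-134, Pow(40, -1)), 0), Function('L')(-6)) = Mul(Add(Mul(-134, Pow(40, -1)), 0), 8) = Mul(Add(Mul(-134, Rational(1, 40)), 0), 8) = Mul(Add(Rational(-67, 20), 0), 8) = Mul(Rational(-67, 20), 8) = Rational(-134, 5)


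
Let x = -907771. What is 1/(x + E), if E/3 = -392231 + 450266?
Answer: -1/733666 ≈ -1.3630e-6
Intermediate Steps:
E = 174105 (E = 3*(-392231 + 450266) = 3*58035 = 174105)
1/(x + E) = 1/(-907771 + 174105) = 1/(-733666) = -1/733666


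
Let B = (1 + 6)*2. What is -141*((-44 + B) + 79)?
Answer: -6909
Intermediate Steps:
B = 14 (B = 7*2 = 14)
-141*((-44 + B) + 79) = -141*((-44 + 14) + 79) = -141*(-30 + 79) = -141*49 = -6909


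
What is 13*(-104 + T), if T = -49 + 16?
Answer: -1781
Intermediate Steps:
T = -33
13*(-104 + T) = 13*(-104 - 33) = 13*(-137) = -1781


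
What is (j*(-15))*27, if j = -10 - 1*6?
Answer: 6480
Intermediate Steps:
j = -16 (j = -10 - 6 = -16)
(j*(-15))*27 = -16*(-15)*27 = 240*27 = 6480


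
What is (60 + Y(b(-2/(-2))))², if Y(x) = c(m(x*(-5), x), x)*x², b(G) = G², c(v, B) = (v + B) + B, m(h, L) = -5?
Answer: 3249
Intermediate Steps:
c(v, B) = v + 2*B (c(v, B) = (B + v) + B = v + 2*B)
Y(x) = x²*(-5 + 2*x) (Y(x) = (-5 + 2*x)*x² = x²*(-5 + 2*x))
(60 + Y(b(-2/(-2))))² = (60 + ((-2/(-2))²)²*(-5 + 2*(-2/(-2))²))² = (60 + ((-2*(-½))²)²*(-5 + 2*(-2*(-½))²))² = (60 + (1²)²*(-5 + 2*1²))² = (60 + 1²*(-5 + 2*1))² = (60 + 1*(-5 + 2))² = (60 + 1*(-3))² = (60 - 3)² = 57² = 3249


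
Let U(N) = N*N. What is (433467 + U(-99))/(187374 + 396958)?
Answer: 15831/20869 ≈ 0.75859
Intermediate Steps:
U(N) = N**2
(433467 + U(-99))/(187374 + 396958) = (433467 + (-99)**2)/(187374 + 396958) = (433467 + 9801)/584332 = 443268*(1/584332) = 15831/20869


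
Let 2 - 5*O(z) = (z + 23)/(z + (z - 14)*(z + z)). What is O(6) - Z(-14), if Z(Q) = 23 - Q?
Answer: -16441/450 ≈ -36.536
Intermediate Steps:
O(z) = ⅖ - (23 + z)/(5*(z + 2*z*(-14 + z))) (O(z) = ⅖ - (z + 23)/(5*(z + (z - 14)*(z + z))) = ⅖ - (23 + z)/(5*(z + (-14 + z)*(2*z))) = ⅖ - (23 + z)/(5*(z + 2*z*(-14 + z))))
O(6) - Z(-14) = (⅕)*(-23 - 55*6 + 4*6²)/(6*(-27 + 2*6)) - (23 - 1*(-14)) = (⅕)*(⅙)*(-23 - 330 + 4*36)/(-27 + 12) - (23 + 14) = (⅕)*(⅙)*(-23 - 330 + 144)/(-15) - 1*37 = (⅕)*(⅙)*(-1/15)*(-209) - 37 = 209/450 - 37 = -16441/450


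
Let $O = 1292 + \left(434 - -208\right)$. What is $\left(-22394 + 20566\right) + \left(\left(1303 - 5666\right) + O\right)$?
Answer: $-4257$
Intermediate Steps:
$O = 1934$ ($O = 1292 + \left(434 + 208\right) = 1292 + 642 = 1934$)
$\left(-22394 + 20566\right) + \left(\left(1303 - 5666\right) + O\right) = \left(-22394 + 20566\right) + \left(\left(1303 - 5666\right) + 1934\right) = -1828 + \left(-4363 + 1934\right) = -1828 - 2429 = -4257$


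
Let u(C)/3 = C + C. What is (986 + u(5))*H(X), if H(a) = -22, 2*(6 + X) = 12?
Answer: -22352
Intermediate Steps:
X = 0 (X = -6 + (½)*12 = -6 + 6 = 0)
u(C) = 6*C (u(C) = 3*(C + C) = 3*(2*C) = 6*C)
(986 + u(5))*H(X) = (986 + 6*5)*(-22) = (986 + 30)*(-22) = 1016*(-22) = -22352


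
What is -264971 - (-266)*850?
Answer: -38871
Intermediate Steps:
-264971 - (-266)*850 = -264971 - 1*(-226100) = -264971 + 226100 = -38871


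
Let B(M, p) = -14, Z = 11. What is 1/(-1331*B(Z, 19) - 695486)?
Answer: -1/676852 ≈ -1.4774e-6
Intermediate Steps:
1/(-1331*B(Z, 19) - 695486) = 1/(-1331*(-14) - 695486) = 1/(18634 - 695486) = 1/(-676852) = -1/676852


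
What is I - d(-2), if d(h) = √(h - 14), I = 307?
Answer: 307 - 4*I ≈ 307.0 - 4.0*I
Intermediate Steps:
d(h) = √(-14 + h)
I - d(-2) = 307 - √(-14 - 2) = 307 - √(-16) = 307 - 4*I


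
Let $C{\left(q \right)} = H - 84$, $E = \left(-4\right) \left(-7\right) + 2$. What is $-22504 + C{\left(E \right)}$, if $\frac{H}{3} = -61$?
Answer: $-22771$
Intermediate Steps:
$H = -183$ ($H = 3 \left(-61\right) = -183$)
$E = 30$ ($E = 28 + 2 = 30$)
$C{\left(q \right)} = -267$ ($C{\left(q \right)} = -183 - 84 = -267$)
$-22504 + C{\left(E \right)} = -22504 - 267 = -22771$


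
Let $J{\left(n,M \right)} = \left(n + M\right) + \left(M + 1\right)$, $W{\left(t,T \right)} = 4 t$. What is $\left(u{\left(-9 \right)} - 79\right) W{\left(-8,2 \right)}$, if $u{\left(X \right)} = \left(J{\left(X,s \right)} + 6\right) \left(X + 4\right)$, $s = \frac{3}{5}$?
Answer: $2400$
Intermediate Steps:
$s = \frac{3}{5}$ ($s = 3 \cdot \frac{1}{5} = \frac{3}{5} \approx 0.6$)
$J{\left(n,M \right)} = 1 + n + 2 M$ ($J{\left(n,M \right)} = \left(M + n\right) + \left(1 + M\right) = 1 + n + 2 M$)
$u{\left(X \right)} = \left(4 + X\right) \left(\frac{41}{5} + X\right)$ ($u{\left(X \right)} = \left(\left(1 + X + 2 \cdot \frac{3}{5}\right) + 6\right) \left(X + 4\right) = \left(\left(1 + X + \frac{6}{5}\right) + 6\right) \left(4 + X\right) = \left(\left(\frac{11}{5} + X\right) + 6\right) \left(4 + X\right) = \left(\frac{41}{5} + X\right) \left(4 + X\right) = \left(4 + X\right) \left(\frac{41}{5} + X\right)$)
$\left(u{\left(-9 \right)} - 79\right) W{\left(-8,2 \right)} = \left(\left(\frac{164}{5} + \left(-9\right)^{2} + \frac{61}{5} \left(-9\right)\right) - 79\right) 4 \left(-8\right) = \left(\left(\frac{164}{5} + 81 - \frac{549}{5}\right) - 79\right) \left(-32\right) = \left(4 - 79\right) \left(-32\right) = \left(-75\right) \left(-32\right) = 2400$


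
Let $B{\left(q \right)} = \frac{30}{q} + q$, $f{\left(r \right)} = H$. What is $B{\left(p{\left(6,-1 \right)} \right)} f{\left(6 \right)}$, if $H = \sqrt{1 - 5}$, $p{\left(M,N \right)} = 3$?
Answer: $26 i \approx 26.0 i$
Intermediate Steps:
$H = 2 i$ ($H = \sqrt{-4} = 2 i \approx 2.0 i$)
$f{\left(r \right)} = 2 i$
$B{\left(q \right)} = q + \frac{30}{q}$
$B{\left(p{\left(6,-1 \right)} \right)} f{\left(6 \right)} = \left(3 + \frac{30}{3}\right) 2 i = \left(3 + 30 \cdot \frac{1}{3}\right) 2 i = \left(3 + 10\right) 2 i = 13 \cdot 2 i = 26 i$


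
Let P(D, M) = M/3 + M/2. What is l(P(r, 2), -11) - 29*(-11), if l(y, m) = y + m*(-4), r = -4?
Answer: 1094/3 ≈ 364.67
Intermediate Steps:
P(D, M) = 5*M/6 (P(D, M) = M*(⅓) + M*(½) = M/3 + M/2 = 5*M/6)
l(y, m) = y - 4*m
l(P(r, 2), -11) - 29*(-11) = ((⅚)*2 - 4*(-11)) - 29*(-11) = (5/3 + 44) + 319 = 137/3 + 319 = 1094/3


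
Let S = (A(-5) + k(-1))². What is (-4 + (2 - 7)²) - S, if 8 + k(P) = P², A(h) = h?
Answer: -123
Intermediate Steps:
k(P) = -8 + P²
S = 144 (S = (-5 + (-8 + (-1)²))² = (-5 + (-8 + 1))² = (-5 - 7)² = (-12)² = 144)
(-4 + (2 - 7)²) - S = (-4 + (2 - 7)²) - 1*144 = (-4 + (-5)²) - 144 = (-4 + 25) - 144 = 21 - 144 = -123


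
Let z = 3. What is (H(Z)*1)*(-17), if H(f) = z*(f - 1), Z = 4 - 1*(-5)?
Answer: -408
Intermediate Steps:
Z = 9 (Z = 4 + 5 = 9)
H(f) = -3 + 3*f (H(f) = 3*(f - 1) = 3*(-1 + f) = -3 + 3*f)
(H(Z)*1)*(-17) = ((-3 + 3*9)*1)*(-17) = ((-3 + 27)*1)*(-17) = (24*1)*(-17) = 24*(-17) = -408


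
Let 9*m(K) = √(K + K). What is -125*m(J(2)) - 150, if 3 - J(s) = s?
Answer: -150 - 125*√2/9 ≈ -169.64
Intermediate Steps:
J(s) = 3 - s
m(K) = √2*√K/9 (m(K) = √(K + K)/9 = √(2*K)/9 = (√2*√K)/9 = √2*√K/9)
-125*m(J(2)) - 150 = -125*√2*√(3 - 1*2)/9 - 150 = -125*√2*√(3 - 2)/9 - 150 = -125*√2*√1/9 - 150 = -125*√2/9 - 150 = -150 - 125*√2/9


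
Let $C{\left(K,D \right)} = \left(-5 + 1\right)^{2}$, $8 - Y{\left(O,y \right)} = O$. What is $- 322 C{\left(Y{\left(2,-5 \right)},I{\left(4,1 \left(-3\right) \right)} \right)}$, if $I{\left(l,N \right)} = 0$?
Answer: $-5152$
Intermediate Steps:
$Y{\left(O,y \right)} = 8 - O$
$C{\left(K,D \right)} = 16$ ($C{\left(K,D \right)} = \left(-4\right)^{2} = 16$)
$- 322 C{\left(Y{\left(2,-5 \right)},I{\left(4,1 \left(-3\right) \right)} \right)} = \left(-322\right) 16 = -5152$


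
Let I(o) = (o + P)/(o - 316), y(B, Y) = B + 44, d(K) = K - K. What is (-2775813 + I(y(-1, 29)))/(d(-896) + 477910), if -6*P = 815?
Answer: -4546781137/782816580 ≈ -5.8082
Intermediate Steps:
P = -815/6 (P = -⅙*815 = -815/6 ≈ -135.83)
d(K) = 0
y(B, Y) = 44 + B
I(o) = (-815/6 + o)/(-316 + o) (I(o) = (o - 815/6)/(o - 316) = (-815/6 + o)/(-316 + o))
(-2775813 + I(y(-1, 29)))/(d(-896) + 477910) = (-2775813 + (-815/6 + (44 - 1))/(-316 + (44 - 1)))/(0 + 477910) = (-2775813 + (-815/6 + 43)/(-316 + 43))/477910 = (-2775813 - 557/6/(-273))*(1/477910) = (-2775813 - 1/273*(-557/6))*(1/477910) = (-2775813 + 557/1638)*(1/477910) = -4546781137/1638*1/477910 = -4546781137/782816580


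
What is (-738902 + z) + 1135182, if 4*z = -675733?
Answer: 909387/4 ≈ 2.2735e+5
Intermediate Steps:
z = -675733/4 (z = (¼)*(-675733) = -675733/4 ≈ -1.6893e+5)
(-738902 + z) + 1135182 = (-738902 - 675733/4) + 1135182 = -3631341/4 + 1135182 = 909387/4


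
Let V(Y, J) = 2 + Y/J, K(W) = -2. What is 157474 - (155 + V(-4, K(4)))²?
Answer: 132193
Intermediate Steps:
157474 - (155 + V(-4, K(4)))² = 157474 - (155 + (2 - 4/(-2)))² = 157474 - (155 + (2 - 4*(-½)))² = 157474 - (155 + (2 + 2))² = 157474 - (155 + 4)² = 157474 - 1*159² = 157474 - 1*25281 = 157474 - 25281 = 132193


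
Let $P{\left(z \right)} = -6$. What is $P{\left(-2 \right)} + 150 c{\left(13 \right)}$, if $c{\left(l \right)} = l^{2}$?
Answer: $25344$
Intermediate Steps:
$P{\left(-2 \right)} + 150 c{\left(13 \right)} = -6 + 150 \cdot 13^{2} = -6 + 150 \cdot 169 = -6 + 25350 = 25344$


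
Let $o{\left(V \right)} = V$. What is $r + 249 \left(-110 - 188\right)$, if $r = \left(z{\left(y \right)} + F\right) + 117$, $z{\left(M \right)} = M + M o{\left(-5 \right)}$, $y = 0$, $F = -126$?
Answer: $-74211$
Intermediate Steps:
$z{\left(M \right)} = - 4 M$ ($z{\left(M \right)} = M + M \left(-5\right) = M - 5 M = - 4 M$)
$r = -9$ ($r = \left(\left(-4\right) 0 - 126\right) + 117 = \left(0 - 126\right) + 117 = -126 + 117 = -9$)
$r + 249 \left(-110 - 188\right) = -9 + 249 \left(-110 - 188\right) = -9 + 249 \left(-298\right) = -9 - 74202 = -74211$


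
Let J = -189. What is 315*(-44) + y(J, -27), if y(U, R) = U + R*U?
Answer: -8946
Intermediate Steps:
315*(-44) + y(J, -27) = 315*(-44) - 189*(1 - 27) = -13860 - 189*(-26) = -13860 + 4914 = -8946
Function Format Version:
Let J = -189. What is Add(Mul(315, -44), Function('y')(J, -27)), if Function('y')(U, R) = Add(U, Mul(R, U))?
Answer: -8946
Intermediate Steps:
Add(Mul(315, -44), Function('y')(J, -27)) = Add(Mul(315, -44), Mul(-189, Add(1, -27))) = Add(-13860, Mul(-189, -26)) = Add(-13860, 4914) = -8946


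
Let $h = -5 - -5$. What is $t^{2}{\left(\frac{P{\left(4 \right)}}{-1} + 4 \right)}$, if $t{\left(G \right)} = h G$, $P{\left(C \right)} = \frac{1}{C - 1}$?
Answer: $0$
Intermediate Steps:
$h = 0$ ($h = -5 + 5 = 0$)
$P{\left(C \right)} = \frac{1}{-1 + C}$
$t{\left(G \right)} = 0$ ($t{\left(G \right)} = 0 G = 0$)
$t^{2}{\left(\frac{P{\left(4 \right)}}{-1} + 4 \right)} = 0^{2} = 0$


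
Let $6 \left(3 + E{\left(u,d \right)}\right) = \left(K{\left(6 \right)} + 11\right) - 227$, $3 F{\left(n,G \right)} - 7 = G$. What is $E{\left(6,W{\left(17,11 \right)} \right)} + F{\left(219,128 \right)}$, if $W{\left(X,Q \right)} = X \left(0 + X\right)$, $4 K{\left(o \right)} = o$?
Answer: $\frac{25}{4} \approx 6.25$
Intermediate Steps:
$K{\left(o \right)} = \frac{o}{4}$
$F{\left(n,G \right)} = \frac{7}{3} + \frac{G}{3}$
$W{\left(X,Q \right)} = X^{2}$ ($W{\left(X,Q \right)} = X X = X^{2}$)
$E{\left(u,d \right)} = - \frac{155}{4}$ ($E{\left(u,d \right)} = -3 + \frac{\left(\frac{1}{4} \cdot 6 + 11\right) - 227}{6} = -3 + \frac{\left(\frac{3}{2} + 11\right) - 227}{6} = -3 + \frac{\frac{25}{2} - 227}{6} = -3 + \frac{1}{6} \left(- \frac{429}{2}\right) = -3 - \frac{143}{4} = - \frac{155}{4}$)
$E{\left(6,W{\left(17,11 \right)} \right)} + F{\left(219,128 \right)} = - \frac{155}{4} + \left(\frac{7}{3} + \frac{1}{3} \cdot 128\right) = - \frac{155}{4} + \left(\frac{7}{3} + \frac{128}{3}\right) = - \frac{155}{4} + 45 = \frac{25}{4}$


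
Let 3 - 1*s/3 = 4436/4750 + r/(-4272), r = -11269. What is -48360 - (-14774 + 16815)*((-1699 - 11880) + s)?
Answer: 93579533968011/3382000 ≈ 2.7670e+7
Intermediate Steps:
s = -5801171/3382000 (s = 9 - 3*(4436/4750 - 11269/(-4272)) = 9 - 3*(4436*(1/4750) - 11269*(-1/4272)) = 9 - 3*(2218/2375 + 11269/4272) = 9 - 3*36239171/10146000 = 9 - 36239171/3382000 = -5801171/3382000 ≈ -1.7153)
-48360 - (-14774 + 16815)*((-1699 - 11880) + s) = -48360 - (-14774 + 16815)*((-1699 - 11880) - 5801171/3382000) = -48360 - 2041*(-13579 - 5801171/3382000) = -48360 - 2041*(-45929979171)/3382000 = -48360 - 1*(-93743087488011/3382000) = -48360 + 93743087488011/3382000 = 93579533968011/3382000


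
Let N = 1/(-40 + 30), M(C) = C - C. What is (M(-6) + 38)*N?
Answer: -19/5 ≈ -3.8000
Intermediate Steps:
M(C) = 0
N = -⅒ (N = 1/(-10) = -⅒ ≈ -0.10000)
(M(-6) + 38)*N = (0 + 38)*(-⅒) = 38*(-⅒) = -19/5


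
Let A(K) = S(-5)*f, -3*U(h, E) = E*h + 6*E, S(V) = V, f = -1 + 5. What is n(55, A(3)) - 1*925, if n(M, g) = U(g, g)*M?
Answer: -18175/3 ≈ -6058.3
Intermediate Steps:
f = 4
U(h, E) = -2*E - E*h/3 (U(h, E) = -(E*h + 6*E)/3 = -(6*E + E*h)/3 = -2*E - E*h/3)
A(K) = -20 (A(K) = -5*4 = -20)
n(M, g) = -M*g*(6 + g)/3 (n(M, g) = (-g*(6 + g)/3)*M = -M*g*(6 + g)/3)
n(55, A(3)) - 1*925 = -⅓*55*(-20)*(6 - 20) - 1*925 = -⅓*55*(-20)*(-14) - 925 = -15400/3 - 925 = -18175/3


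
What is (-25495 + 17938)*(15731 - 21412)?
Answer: 42931317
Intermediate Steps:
(-25495 + 17938)*(15731 - 21412) = -7557*(-5681) = 42931317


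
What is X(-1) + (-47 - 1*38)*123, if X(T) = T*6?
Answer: -10461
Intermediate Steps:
X(T) = 6*T
X(-1) + (-47 - 1*38)*123 = 6*(-1) + (-47 - 1*38)*123 = -6 + (-47 - 38)*123 = -6 - 85*123 = -6 - 10455 = -10461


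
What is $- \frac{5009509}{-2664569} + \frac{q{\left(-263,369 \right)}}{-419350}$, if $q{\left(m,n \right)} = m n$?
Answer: $\frac{2359326026893}{1117387010150} \approx 2.1115$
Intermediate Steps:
$- \frac{5009509}{-2664569} + \frac{q{\left(-263,369 \right)}}{-419350} = - \frac{5009509}{-2664569} + \frac{\left(-263\right) 369}{-419350} = \left(-5009509\right) \left(- \frac{1}{2664569}\right) - - \frac{97047}{419350} = \frac{5009509}{2664569} + \frac{97047}{419350} = \frac{2359326026893}{1117387010150}$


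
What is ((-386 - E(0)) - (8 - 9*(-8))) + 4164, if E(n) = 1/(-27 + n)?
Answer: 99847/27 ≈ 3698.0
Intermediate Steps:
((-386 - E(0)) - (8 - 9*(-8))) + 4164 = ((-386 - 1/(-27 + 0)) - (8 - 9*(-8))) + 4164 = ((-386 - 1/(-27)) - (8 + 72)) + 4164 = ((-386 - 1*(-1/27)) - 1*80) + 4164 = ((-386 + 1/27) - 80) + 4164 = (-10421/27 - 80) + 4164 = -12581/27 + 4164 = 99847/27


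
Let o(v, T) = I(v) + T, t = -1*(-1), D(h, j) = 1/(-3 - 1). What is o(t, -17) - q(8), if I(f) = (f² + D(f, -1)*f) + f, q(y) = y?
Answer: -93/4 ≈ -23.250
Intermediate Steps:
D(h, j) = -¼ (D(h, j) = 1/(-4) = -¼)
t = 1
I(f) = f² + 3*f/4 (I(f) = (f² - f/4) + f = f² + 3*f/4)
o(v, T) = T + v*(3 + 4*v)/4 (o(v, T) = v*(3 + 4*v)/4 + T = T + v*(3 + 4*v)/4)
o(t, -17) - q(8) = (-17 + 1² + (¾)*1) - 1*8 = (-17 + 1 + ¾) - 8 = -61/4 - 8 = -93/4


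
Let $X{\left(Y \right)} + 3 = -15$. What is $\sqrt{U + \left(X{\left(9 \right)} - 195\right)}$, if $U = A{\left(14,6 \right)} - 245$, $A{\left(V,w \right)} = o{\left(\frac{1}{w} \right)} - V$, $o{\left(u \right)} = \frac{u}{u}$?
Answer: $i \sqrt{471} \approx 21.703 i$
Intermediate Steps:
$o{\left(u \right)} = 1$
$X{\left(Y \right)} = -18$ ($X{\left(Y \right)} = -3 - 15 = -18$)
$A{\left(V,w \right)} = 1 - V$
$U = -258$ ($U = \left(1 - 14\right) - 245 = -13 - 245 = -258$)
$\sqrt{U + \left(X{\left(9 \right)} - 195\right)} = \sqrt{-258 - 213} = \sqrt{-471} = i \sqrt{471}$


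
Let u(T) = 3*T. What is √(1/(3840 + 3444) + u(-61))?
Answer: I*√2427340191/3642 ≈ 13.528*I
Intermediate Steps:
√(1/(3840 + 3444) + u(-61)) = √(1/(3840 + 3444) + 3*(-61)) = √(1/7284 - 183) = √(-1332971/7284) = I*√2427340191/3642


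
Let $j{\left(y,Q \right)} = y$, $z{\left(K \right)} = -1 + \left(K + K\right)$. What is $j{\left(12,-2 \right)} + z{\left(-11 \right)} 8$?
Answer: $-172$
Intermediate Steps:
$z{\left(K \right)} = -1 + 2 K$
$j{\left(12,-2 \right)} + z{\left(-11 \right)} 8 = 12 + \left(-1 + 2 \left(-11\right)\right) 8 = 12 + \left(-1 - 22\right) 8 = 12 - 184 = -172$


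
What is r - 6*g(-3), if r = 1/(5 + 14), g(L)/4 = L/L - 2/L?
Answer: -759/19 ≈ -39.947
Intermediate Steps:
g(L) = 4 - 8/L (g(L) = 4*(L/L - 2/L) = 4*(1 - 2/L) = 4 - 8/L)
r = 1/19 ≈ 0.052632
r - 6*g(-3) = 1/19 - 6*(4 - 8/(-3)) = 1/19 - 6*(4 - 8*(-⅓)) = 1/19 - 6*(4 + 8/3) = 1/19 - 6*20/3 = 1/19 - 40 = -759/19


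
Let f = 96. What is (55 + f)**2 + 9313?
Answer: 32114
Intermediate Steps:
(55 + f)**2 + 9313 = (55 + 96)**2 + 9313 = 151**2 + 9313 = 22801 + 9313 = 32114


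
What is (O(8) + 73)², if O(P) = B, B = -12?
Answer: 3721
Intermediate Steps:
O(P) = -12
(O(8) + 73)² = (-12 + 73)² = 61² = 3721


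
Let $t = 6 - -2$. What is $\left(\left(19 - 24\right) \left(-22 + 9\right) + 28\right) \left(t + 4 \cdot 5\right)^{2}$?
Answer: $72912$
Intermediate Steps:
$t = 8$ ($t = 6 + 2 = 8$)
$\left(\left(19 - 24\right) \left(-22 + 9\right) + 28\right) \left(t + 4 \cdot 5\right)^{2} = \left(\left(19 - 24\right) \left(-22 + 9\right) + 28\right) \left(8 + 4 \cdot 5\right)^{2} = \left(\left(-5\right) \left(-13\right) + 28\right) \left(8 + 20\right)^{2} = \left(65 + 28\right) 28^{2} = 93 \cdot 784 = 72912$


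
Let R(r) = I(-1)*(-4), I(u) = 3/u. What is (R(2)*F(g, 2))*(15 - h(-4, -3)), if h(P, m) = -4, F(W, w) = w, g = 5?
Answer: 456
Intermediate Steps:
R(r) = 12 (R(r) = (3/(-1))*(-4) = (3*(-1))*(-4) = -3*(-4) = 12)
(R(2)*F(g, 2))*(15 - h(-4, -3)) = (12*2)*(15 - 1*(-4)) = 24*(15 + 4) = 24*19 = 456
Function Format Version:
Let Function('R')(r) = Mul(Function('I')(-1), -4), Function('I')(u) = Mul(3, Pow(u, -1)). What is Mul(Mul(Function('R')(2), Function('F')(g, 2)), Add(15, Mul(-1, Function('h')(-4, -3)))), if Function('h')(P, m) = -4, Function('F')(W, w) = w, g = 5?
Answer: 456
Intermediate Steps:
Function('R')(r) = 12 (Function('R')(r) = Mul(Mul(3, Pow(-1, -1)), -4) = Mul(Mul(3, -1), -4) = Mul(-3, -4) = 12)
Mul(Mul(Function('R')(2), Function('F')(g, 2)), Add(15, Mul(-1, Function('h')(-4, -3)))) = Mul(Mul(12, 2), Add(15, Mul(-1, -4))) = Mul(24, Add(15, 4)) = Mul(24, 19) = 456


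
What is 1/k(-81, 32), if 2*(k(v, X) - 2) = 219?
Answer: 2/223 ≈ 0.0089686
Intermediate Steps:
k(v, X) = 223/2 (k(v, X) = 2 + (½)*219 = 2 + 219/2 = 223/2)
1/k(-81, 32) = 1/(223/2) = 2/223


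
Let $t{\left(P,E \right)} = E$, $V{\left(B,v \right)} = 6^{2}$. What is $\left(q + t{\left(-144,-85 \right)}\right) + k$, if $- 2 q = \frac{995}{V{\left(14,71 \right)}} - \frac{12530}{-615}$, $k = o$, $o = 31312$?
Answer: $\frac{92111237}{2952} \approx 31203.0$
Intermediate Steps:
$V{\left(B,v \right)} = 36$
$k = 31312$
$q = - \frac{70867}{2952}$ ($q = - \frac{\frac{995}{36} - \frac{12530}{-615}}{2} = - \frac{995 \cdot \frac{1}{36} - - \frac{2506}{123}}{2} = - \frac{\frac{995}{36} + \frac{2506}{123}}{2} = \left(- \frac{1}{2}\right) \frac{70867}{1476} = - \frac{70867}{2952} \approx -24.006$)
$\left(q + t{\left(-144,-85 \right)}\right) + k = \left(- \frac{70867}{2952} - 85\right) + 31312 = - \frac{321787}{2952} + 31312 = \frac{92111237}{2952}$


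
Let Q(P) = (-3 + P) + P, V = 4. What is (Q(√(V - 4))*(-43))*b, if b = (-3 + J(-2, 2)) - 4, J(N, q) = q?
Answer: -645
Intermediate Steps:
Q(P) = -3 + 2*P
b = -5 (b = (-3 + 2) - 4 = -1 - 4 = -5)
(Q(√(V - 4))*(-43))*b = ((-3 + 2*√(4 - 4))*(-43))*(-5) = ((-3 + 2*√0)*(-43))*(-5) = ((-3 + 2*0)*(-43))*(-5) = ((-3 + 0)*(-43))*(-5) = -3*(-43)*(-5) = 129*(-5) = -645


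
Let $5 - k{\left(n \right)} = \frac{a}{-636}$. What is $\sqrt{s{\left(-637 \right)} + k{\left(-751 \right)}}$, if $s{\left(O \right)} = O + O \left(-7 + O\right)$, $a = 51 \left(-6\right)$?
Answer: $\frac{15 \sqrt{20454290}}{106} \approx 640.0$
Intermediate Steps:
$a = -306$
$k{\left(n \right)} = \frac{479}{106}$ ($k{\left(n \right)} = 5 - - \frac{306}{-636} = 5 - \left(-306\right) \left(- \frac{1}{636}\right) = 5 - \frac{51}{106} = \frac{479}{106}$)
$\sqrt{s{\left(-637 \right)} + k{\left(-751 \right)}} = \sqrt{- 637 \left(-6 - 637\right) + \frac{479}{106}} = \sqrt{\left(-637\right) \left(-643\right) + \frac{479}{106}} = \sqrt{409591 + \frac{479}{106}} = \sqrt{\frac{43417125}{106}} = \frac{15 \sqrt{20454290}}{106}$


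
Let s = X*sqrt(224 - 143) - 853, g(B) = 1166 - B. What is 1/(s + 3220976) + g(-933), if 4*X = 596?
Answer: 6761852937/3221464 ≈ 2099.0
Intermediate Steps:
X = 149 (X = (1/4)*596 = 149)
s = 488 (s = 149*sqrt(224 - 143) - 853 = 149*sqrt(81) - 853 = 149*9 - 853 = 1341 - 853 = 488)
1/(s + 3220976) + g(-933) = 1/(488 + 3220976) + (1166 - 1*(-933)) = 1/3221464 + (1166 + 933) = 1/3221464 + 2099 = 6761852937/3221464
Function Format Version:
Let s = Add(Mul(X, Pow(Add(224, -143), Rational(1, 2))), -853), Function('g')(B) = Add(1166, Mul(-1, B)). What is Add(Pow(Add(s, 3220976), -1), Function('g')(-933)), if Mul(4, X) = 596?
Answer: Rational(6761852937, 3221464) ≈ 2099.0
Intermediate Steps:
X = 149 (X = Mul(Rational(1, 4), 596) = 149)
s = 488 (s = Add(Mul(149, Pow(Add(224, -143), Rational(1, 2))), -853) = Add(Mul(149, Pow(81, Rational(1, 2))), -853) = Add(Mul(149, 9), -853) = Add(1341, -853) = 488)
Add(Pow(Add(s, 3220976), -1), Function('g')(-933)) = Add(Pow(Add(488, 3220976), -1), Add(1166, Mul(-1, -933))) = Add(Pow(3221464, -1), Add(1166, 933)) = Add(Rational(1, 3221464), 2099) = Rational(6761852937, 3221464)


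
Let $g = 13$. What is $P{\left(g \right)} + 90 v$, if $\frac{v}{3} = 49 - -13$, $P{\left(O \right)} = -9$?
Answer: $16731$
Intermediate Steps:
$v = 186$ ($v = 3 \left(49 - -13\right) = 3 \left(49 + 13\right) = 3 \cdot 62 = 186$)
$P{\left(g \right)} + 90 v = -9 + 90 \cdot 186 = -9 + 16740 = 16731$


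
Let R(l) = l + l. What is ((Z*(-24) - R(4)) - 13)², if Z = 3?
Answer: 8649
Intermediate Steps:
R(l) = 2*l
((Z*(-24) - R(4)) - 13)² = ((3*(-24) - 2*4) - 13)² = ((-72 - 1*8) - 13)² = ((-72 - 8) - 13)² = (-80 - 13)² = (-93)² = 8649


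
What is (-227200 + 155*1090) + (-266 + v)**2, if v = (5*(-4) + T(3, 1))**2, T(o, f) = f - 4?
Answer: 10919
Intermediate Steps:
T(o, f) = -4 + f
v = 529 (v = (5*(-4) + (-4 + 1))**2 = (-20 - 3)**2 = (-23)**2 = 529)
(-227200 + 155*1090) + (-266 + v)**2 = (-227200 + 155*1090) + (-266 + 529)**2 = (-227200 + 168950) + 263**2 = -58250 + 69169 = 10919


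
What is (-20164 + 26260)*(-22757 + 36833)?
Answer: 85807296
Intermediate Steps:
(-20164 + 26260)*(-22757 + 36833) = 6096*14076 = 85807296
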